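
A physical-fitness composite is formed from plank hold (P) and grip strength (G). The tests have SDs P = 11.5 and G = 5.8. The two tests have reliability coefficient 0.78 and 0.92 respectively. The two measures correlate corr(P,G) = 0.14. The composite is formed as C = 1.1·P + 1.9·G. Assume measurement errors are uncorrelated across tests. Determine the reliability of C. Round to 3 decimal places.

0.860

Var(C) = 1.1²·11.5² + 1.9²·5.8² + 2·[2.09·11.5·5.8·0.14] = 281.463 + 39.0328 = 320.496.
Under uncorrelated errors the observed covariances equal the true-score covariances, so only the own-variance terms attenuate.
True-score variance = [1.1²·11.5²·0.78 + 1.9²·5.8²·0.92] + 39.0328 = 236.543 + 39.0328 = 275.576.
Reliability = 275.576 / 320.496 = 0.860.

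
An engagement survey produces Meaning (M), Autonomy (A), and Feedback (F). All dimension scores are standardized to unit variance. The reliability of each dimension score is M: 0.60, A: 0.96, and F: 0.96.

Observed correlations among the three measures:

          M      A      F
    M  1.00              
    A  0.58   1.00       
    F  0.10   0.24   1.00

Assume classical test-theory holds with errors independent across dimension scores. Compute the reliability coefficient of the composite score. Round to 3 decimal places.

Var(M+A+F) = 3 + 2·[0.58 + 0.10 + 0.24] = 3 + 1.84 = 4.84.
Under uncorrelated errors the observed covariances equal the true-score covariances, so only the own-variance terms attenuate.
True-score variance = [0.60 + 0.96 + 0.96] + 1.84 = 2.52 + 1.84 = 4.36.
Reliability = 4.36 / 4.84 = 0.901.

0.901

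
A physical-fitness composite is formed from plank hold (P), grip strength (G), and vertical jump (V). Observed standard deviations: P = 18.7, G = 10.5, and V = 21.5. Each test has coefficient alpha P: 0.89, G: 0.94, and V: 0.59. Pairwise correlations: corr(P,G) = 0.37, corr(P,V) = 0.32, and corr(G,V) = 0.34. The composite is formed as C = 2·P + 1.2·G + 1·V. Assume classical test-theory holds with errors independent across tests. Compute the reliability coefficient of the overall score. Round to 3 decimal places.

Var(C) = 2²·18.7² + 1.2²·10.5² + 21.5² + 2·[2.4·18.7·10.5·0.37 + 2·18.7·21.5·0.32 + 1.2·10.5·21.5·0.34] = 2019.77 + 1047.55 = 3067.32.
With uncorrelated errors the cross-covariances are all true-score covariance, so they carry over unchanged; only the diagonal terms shrink to ρᵢσᵢ².
True-score variance = [2²·18.7²·0.89 + 1.2²·10.5²·0.94 + 21.5²·0.59] + 1047.55 = 1666.86 + 1047.55 = 2714.41.
Reliability = 2714.41 / 3067.32 = 0.885.

0.885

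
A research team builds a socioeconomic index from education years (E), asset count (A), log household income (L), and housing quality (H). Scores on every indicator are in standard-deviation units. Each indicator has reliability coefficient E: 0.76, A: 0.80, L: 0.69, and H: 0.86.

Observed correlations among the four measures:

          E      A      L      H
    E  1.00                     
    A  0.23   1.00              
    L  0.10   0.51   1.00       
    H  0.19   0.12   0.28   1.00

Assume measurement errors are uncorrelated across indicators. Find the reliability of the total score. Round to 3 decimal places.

Var(E+A+L+H) = 4 + 2·[0.23 + 0.10 + 0.19 + 0.51 + 0.12 + 0.28] = 4 + 2.86 = 6.86.
Under uncorrelated errors the observed covariances equal the true-score covariances, so only the own-variance terms attenuate.
True-score variance = [0.76 + 0.80 + 0.69 + 0.86] + 2.86 = 3.11 + 2.86 = 5.97.
Reliability = 5.97 / 6.86 = 0.870.

0.870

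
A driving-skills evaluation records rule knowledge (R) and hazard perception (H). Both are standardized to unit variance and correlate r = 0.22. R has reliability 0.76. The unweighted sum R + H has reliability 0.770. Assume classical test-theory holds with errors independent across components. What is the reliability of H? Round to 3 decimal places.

0.679

Var(R+H) = 2 + 2·0.22 = 2.440.
True-score variance = ρ_R + ρ_H + 2·0.22, so 0.770 = (0.76 + ρ_H + 0.44) / 2.440.
ρ_H = 0.770·2.440 − 0.76 − 0.44 = 0.679.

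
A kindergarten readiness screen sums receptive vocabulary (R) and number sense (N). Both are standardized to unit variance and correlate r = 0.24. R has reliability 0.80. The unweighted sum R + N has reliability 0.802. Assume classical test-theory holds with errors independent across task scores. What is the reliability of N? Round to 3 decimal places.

0.709

Var(R+N) = 2 + 2·0.24 = 2.480.
True-score variance = ρ_R + ρ_N + 2·0.24, so 0.802 = (0.80 + ρ_N + 0.48) / 2.480.
ρ_N = 0.802·2.480 − 0.80 − 0.48 = 0.709.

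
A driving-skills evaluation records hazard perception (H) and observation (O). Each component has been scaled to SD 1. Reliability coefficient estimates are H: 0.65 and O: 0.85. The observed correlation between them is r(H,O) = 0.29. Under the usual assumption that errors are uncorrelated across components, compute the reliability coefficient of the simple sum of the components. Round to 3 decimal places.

0.806

Var(H+O) = 2 + 2·[0.29] = 2 + 0.58 = 2.58.
With uncorrelated errors the cross-covariances are all true-score covariance, so they carry over unchanged; only the diagonal terms shrink to ρᵢσᵢ².
True-score variance = [0.65 + 0.85] + 0.58 = 1.5 + 0.58 = 2.08.
Reliability = 2.08 / 2.58 = 0.806.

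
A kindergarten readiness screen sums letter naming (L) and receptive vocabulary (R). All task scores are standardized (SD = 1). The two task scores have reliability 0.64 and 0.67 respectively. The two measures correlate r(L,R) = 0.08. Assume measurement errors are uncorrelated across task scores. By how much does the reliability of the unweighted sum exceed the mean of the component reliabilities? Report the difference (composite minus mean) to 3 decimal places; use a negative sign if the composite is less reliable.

Var(sum) = 2 + 0.16 = 2.16; true-score variance = 1.31 + 0.16 = 1.47; composite reliability = 0.6806.
Mean component reliability = 0.6550.
Difference = 0.6806 − 0.6550 = 0.026.

0.026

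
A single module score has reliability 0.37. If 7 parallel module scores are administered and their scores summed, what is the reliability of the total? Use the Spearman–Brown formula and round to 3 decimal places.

0.804

ρ_k = kρ / (1 + (k−1)ρ) = 7·0.37 / (1 + 6·0.37) = 2.590 / 3.220 = 0.804.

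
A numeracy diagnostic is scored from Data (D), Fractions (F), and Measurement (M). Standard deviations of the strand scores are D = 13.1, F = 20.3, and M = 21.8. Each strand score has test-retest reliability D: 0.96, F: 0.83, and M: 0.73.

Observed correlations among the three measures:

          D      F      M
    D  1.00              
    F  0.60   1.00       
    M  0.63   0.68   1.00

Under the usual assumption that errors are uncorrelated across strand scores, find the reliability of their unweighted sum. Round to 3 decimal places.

Var(D+F+M) = 13.1² + 20.3² + 21.8² + 2·[13.1·20.3·0.60 + 13.1·21.8·0.63 + 20.3·21.8·0.68] = 1058.94 + 1280.8 = 2339.74.
With uncorrelated errors the cross-covariances are all true-score covariance, so they carry over unchanged; only the diagonal terms shrink to ρᵢσᵢ².
True-score variance = [13.1²·0.96 + 20.3²·0.83 + 21.8²·0.73] + 1280.8 = 853.706 + 1280.8 = 2134.51.
Reliability = 2134.51 / 2339.74 = 0.912.

0.912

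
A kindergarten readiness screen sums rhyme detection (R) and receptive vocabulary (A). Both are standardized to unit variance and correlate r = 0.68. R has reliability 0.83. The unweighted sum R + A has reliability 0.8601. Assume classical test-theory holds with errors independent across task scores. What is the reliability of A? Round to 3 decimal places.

0.700

Var(R+A) = 2 + 2·0.68 = 3.360.
True-score variance = ρ_R + ρ_A + 2·0.68, so 0.8601 = (0.83 + ρ_A + 1.36) / 3.360.
ρ_A = 0.8601·3.360 − 0.83 − 1.36 = 0.700.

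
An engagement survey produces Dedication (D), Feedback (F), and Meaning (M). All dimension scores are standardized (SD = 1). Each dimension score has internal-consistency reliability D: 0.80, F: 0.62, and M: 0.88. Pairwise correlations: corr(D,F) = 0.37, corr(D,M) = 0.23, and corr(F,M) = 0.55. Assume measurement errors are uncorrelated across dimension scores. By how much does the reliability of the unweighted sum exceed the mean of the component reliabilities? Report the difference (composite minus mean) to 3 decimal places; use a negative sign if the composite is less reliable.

Var(sum) = 3 + 2.3 = 5.3; true-score variance = 2.3 + 2.3 = 4.6; composite reliability = 0.8679.
Mean component reliability = 0.7667.
Difference = 0.8679 − 0.7667 = 0.101.

0.101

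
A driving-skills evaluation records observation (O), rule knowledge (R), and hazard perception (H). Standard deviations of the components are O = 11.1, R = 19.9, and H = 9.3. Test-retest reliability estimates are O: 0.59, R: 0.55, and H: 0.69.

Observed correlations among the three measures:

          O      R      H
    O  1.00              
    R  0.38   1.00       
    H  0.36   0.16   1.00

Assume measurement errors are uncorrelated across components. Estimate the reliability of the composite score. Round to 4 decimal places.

0.7183

Var(O+R+H) = 11.1² + 19.9² + 9.3² + 2·[11.1·19.9·0.38 + 11.1·9.3·0.36 + 19.9·9.3·0.16] = 605.71 + 301.424 = 907.134.
Because errors are independent across components, Cov(Tᵢ,Tⱼ) = Cov(Xᵢ,Xⱼ); the off-diagonal part of the true-score variance is the same as above.
True-score variance = [11.1²·0.59 + 19.9²·0.55 + 9.3²·0.69] + 301.424 = 350.178 + 301.424 = 651.602.
Reliability = 651.602 / 907.134 = 0.7183.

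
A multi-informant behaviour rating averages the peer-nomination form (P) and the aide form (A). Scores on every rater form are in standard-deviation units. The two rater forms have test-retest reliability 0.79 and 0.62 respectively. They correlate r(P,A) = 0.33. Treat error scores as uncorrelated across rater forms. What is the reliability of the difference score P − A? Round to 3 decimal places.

0.560

Var(P−A) = 1 + 1 − 2·0.33 = 2 − 0.66 = 1.34.
Because errors are independent across components, Cov(Tᵢ,Tⱼ) = Cov(Xᵢ,Xⱼ); the off-diagonal part of the true-score variance is the same as above.
True-score variance = [0.79 + 0.62] − 0.66 = 1.41 − 0.66 = 0.75.
Reliability = 0.75 / 1.34 = 0.560.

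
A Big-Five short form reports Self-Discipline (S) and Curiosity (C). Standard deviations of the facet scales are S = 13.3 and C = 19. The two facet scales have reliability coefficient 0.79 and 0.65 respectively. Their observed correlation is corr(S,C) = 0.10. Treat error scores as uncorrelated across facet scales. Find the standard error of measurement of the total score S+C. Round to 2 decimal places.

12.79

Var(total) = 537.89 + 50.54 = 588.43.
True-score variance = 374.393 + 50.54 = 424.933, so reliability = 0.7221.
Error variance = 588.43 − 424.933 = 163.497; SEM = √163.497 = 12.79.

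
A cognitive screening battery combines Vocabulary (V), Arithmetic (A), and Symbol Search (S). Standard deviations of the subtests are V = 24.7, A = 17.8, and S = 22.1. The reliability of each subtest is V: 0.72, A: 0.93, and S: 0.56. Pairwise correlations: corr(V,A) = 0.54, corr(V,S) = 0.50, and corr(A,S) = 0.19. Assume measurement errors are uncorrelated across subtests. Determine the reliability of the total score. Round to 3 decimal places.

Var(V+A+S) = 24.7² + 17.8² + 22.1² + 2·[24.7·17.8·0.54 + 24.7·22.1·0.50 + 17.8·22.1·0.19] = 1415.34 + 1170.19 = 2585.53.
With uncorrelated errors the cross-covariances are all true-score covariance, so they carry over unchanged; only the diagonal terms shrink to ρᵢσᵢ².
True-score variance = [24.7²·0.72 + 17.8²·0.93 + 22.1²·0.56] + 1170.19 = 1007.44 + 1170.19 = 2177.62.
Reliability = 2177.62 / 2585.53 = 0.842.

0.842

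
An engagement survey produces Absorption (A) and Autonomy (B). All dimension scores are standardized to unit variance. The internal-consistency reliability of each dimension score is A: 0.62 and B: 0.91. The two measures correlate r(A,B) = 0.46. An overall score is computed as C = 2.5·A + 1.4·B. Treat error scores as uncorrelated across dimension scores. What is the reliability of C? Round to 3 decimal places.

Var(C) = 2.5² + 1.4² + 2·[3.5·0.46] = 8.21 + 3.22 = 11.43.
Under uncorrelated errors the observed covariances equal the true-score covariances, so only the own-variance terms attenuate.
True-score variance = [2.5²·0.62 + 1.4²·0.91] + 3.22 = 5.6586 + 3.22 = 8.8786.
Reliability = 8.8786 / 11.43 = 0.777.

0.777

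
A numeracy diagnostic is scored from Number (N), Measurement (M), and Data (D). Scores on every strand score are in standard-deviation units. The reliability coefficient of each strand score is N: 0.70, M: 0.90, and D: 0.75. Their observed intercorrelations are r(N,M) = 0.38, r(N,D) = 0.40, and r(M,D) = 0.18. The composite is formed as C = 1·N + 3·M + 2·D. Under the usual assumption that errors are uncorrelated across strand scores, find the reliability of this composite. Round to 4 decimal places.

Var(C) = 1 + 3² + 2² + 2·[3·0.38 + 2·0.40 + 6·0.18] = 14 + 6.04 = 20.04.
With uncorrelated errors the cross-covariances are all true-score covariance, so they carry over unchanged; only the diagonal terms shrink to ρᵢσᵢ².
True-score variance = [0.70 + 3²·0.90 + 2²·0.75] + 6.04 = 11.8 + 6.04 = 17.84.
Reliability = 17.84 / 20.04 = 0.8902.

0.8902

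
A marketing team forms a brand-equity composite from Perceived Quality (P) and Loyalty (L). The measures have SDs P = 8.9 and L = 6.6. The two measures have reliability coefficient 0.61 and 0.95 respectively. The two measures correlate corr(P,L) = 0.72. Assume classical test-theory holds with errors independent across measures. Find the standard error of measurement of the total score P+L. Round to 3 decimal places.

5.751

Var(total) = 122.77 + 84.5856 = 207.356.
True-score variance = 89.7001 + 84.5856 = 174.286, so reliability = 0.8405.
Error variance = 207.356 − 174.286 = 33.0699; SEM = √33.0699 = 5.751.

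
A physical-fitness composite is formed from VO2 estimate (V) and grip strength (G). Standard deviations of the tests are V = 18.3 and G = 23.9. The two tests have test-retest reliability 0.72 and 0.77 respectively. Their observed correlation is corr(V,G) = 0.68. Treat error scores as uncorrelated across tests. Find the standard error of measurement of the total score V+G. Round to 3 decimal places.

15.005

Var(total) = 906.1 + 594.823 = 1500.92.
True-score variance = 680.952 + 594.823 = 1275.78, so reliability = 0.8500.
Error variance = 1500.92 − 1275.78 = 225.147; SEM = √225.147 = 15.005.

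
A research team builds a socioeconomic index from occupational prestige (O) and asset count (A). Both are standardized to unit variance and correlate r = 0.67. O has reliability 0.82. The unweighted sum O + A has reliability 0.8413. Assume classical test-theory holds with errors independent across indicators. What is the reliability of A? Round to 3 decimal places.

Var(O+A) = 2 + 2·0.67 = 3.340.
True-score variance = ρ_O + ρ_A + 2·0.67, so 0.8413 = (0.82 + ρ_A + 1.34) / 3.340.
ρ_A = 0.8413·3.340 − 0.82 − 1.34 = 0.650.

0.650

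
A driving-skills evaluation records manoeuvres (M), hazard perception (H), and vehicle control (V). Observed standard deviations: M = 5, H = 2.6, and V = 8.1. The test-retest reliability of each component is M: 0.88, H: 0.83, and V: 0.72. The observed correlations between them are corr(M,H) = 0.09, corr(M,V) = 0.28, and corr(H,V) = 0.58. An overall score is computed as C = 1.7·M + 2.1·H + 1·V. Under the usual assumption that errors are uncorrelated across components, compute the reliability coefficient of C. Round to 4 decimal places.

Var(C) = 1.7²·5² + 2.1²·2.6² + 8.1² + 2·[3.57·5·2.6·0.09 + 1.7·5·8.1·0.28 + 2.1·2.6·8.1·0.58] = 167.672 + 98.212 = 265.884.
With uncorrelated errors the cross-covariances are all true-score covariance, so they carry over unchanged; only the diagonal terms shrink to ρᵢσᵢ².
True-score variance = [1.7²·5²·0.88 + 2.1²·2.6²·0.83 + 8.1²·0.72] + 98.212 = 135.563 + 98.212 = 233.775.
Reliability = 233.775 / 265.884 = 0.8792.

0.8792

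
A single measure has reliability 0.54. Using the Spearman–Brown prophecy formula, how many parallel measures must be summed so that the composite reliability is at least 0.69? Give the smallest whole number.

2

k ≥ ρ*(1−ρ₁)/(ρ₁(1−ρ*)) = 0.69·0.46 / (0.54·0.31) = 1.896.
Smallest integer k = 2.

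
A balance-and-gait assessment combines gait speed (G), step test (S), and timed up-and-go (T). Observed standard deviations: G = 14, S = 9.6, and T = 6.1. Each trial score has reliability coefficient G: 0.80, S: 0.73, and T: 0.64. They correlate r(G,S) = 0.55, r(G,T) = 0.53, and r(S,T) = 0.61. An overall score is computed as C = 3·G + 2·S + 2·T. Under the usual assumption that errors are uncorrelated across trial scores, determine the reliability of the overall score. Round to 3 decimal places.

Var(C) = 3²·14² + 2²·9.6² + 2²·6.1² + 2·[6·14·9.6·0.55 + 6·14·6.1·0.53 + 4·9.6·6.1·0.61] = 2281.48 + 1715.96 = 3997.44.
Because errors are independent across components, Cov(Tᵢ,Tⱼ) = Cov(Xᵢ,Xⱼ); the off-diagonal part of the true-score variance is the same as above.
True-score variance = [3²·14²·0.80 + 2²·9.6²·0.73 + 2²·6.1²·0.64] + 1715.96 = 1775.56 + 1715.96 = 3491.52.
Reliability = 3491.52 / 3997.44 = 0.873.

0.873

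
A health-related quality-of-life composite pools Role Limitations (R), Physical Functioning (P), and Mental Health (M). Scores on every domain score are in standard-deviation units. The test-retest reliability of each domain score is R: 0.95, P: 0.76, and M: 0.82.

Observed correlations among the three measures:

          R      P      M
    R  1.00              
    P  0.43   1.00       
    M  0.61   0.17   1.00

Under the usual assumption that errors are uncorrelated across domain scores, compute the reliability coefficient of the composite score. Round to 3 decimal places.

0.913

Var(R+P+M) = 3 + 2·[0.43 + 0.61 + 0.17] = 3 + 2.42 = 5.42.
Because errors are independent across components, Cov(Tᵢ,Tⱼ) = Cov(Xᵢ,Xⱼ); the off-diagonal part of the true-score variance is the same as above.
True-score variance = [0.95 + 0.76 + 0.82] + 2.42 = 2.53 + 2.42 = 4.95.
Reliability = 4.95 / 5.42 = 0.913.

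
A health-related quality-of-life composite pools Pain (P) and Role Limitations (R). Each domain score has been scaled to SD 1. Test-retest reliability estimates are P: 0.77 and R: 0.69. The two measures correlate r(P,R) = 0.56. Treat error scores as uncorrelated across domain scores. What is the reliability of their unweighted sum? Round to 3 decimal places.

Var(P+R) = 2 + 2·[0.56] = 2 + 1.12 = 3.12.
Under uncorrelated errors the observed covariances equal the true-score covariances, so only the own-variance terms attenuate.
True-score variance = [0.77 + 0.69] + 1.12 = 1.46 + 1.12 = 2.58.
Reliability = 2.58 / 3.12 = 0.827.

0.827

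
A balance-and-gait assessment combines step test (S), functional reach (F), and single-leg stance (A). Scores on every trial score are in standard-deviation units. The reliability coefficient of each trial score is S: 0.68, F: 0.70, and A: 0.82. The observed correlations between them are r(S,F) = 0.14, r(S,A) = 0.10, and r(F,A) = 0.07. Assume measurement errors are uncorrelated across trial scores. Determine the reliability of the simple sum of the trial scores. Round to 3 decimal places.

Var(S+F+A) = 3 + 2·[0.14 + 0.10 + 0.07] = 3 + 0.62 = 3.62.
Because errors are independent across components, Cov(Tᵢ,Tⱼ) = Cov(Xᵢ,Xⱼ); the off-diagonal part of the true-score variance is the same as above.
True-score variance = [0.68 + 0.70 + 0.82] + 0.62 = 2.2 + 0.62 = 2.82.
Reliability = 2.82 / 3.62 = 0.779.

0.779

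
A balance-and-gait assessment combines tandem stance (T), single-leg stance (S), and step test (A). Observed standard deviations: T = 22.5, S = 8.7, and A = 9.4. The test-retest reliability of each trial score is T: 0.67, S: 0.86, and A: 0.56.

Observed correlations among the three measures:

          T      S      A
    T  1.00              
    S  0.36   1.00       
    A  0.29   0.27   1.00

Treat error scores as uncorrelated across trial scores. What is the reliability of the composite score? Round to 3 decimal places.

0.779

Var(T+S+A) = 22.5² + 8.7² + 9.4² + 2·[22.5·8.7·0.36 + 22.5·9.4·0.29 + 8.7·9.4·0.27] = 670.3 + 307.771 = 978.071.
With uncorrelated errors the cross-covariances are all true-score covariance, so they carry over unchanged; only the diagonal terms shrink to ρᵢσᵢ².
True-score variance = [22.5²·0.67 + 8.7²·0.86 + 9.4²·0.56] + 307.771 = 453.762 + 307.771 = 761.534.
Reliability = 761.534 / 978.071 = 0.779.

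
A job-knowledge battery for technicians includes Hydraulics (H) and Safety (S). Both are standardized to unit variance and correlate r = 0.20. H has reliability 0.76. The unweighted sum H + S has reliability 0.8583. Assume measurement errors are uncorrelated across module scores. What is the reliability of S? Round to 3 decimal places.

0.900

Var(H+S) = 2 + 2·0.20 = 2.400.
True-score variance = ρ_H + ρ_S + 2·0.20, so 0.8583 = (0.76 + ρ_S + 0.40) / 2.400.
ρ_S = 0.8583·2.400 − 0.76 − 0.40 = 0.900.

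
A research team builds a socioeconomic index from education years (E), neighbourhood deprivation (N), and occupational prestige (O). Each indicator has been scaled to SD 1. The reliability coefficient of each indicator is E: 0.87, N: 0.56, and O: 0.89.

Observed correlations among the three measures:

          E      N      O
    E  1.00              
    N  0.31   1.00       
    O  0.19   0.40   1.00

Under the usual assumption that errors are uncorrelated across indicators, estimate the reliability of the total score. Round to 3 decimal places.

0.858

Var(E+N+O) = 3 + 2·[0.31 + 0.19 + 0.40] = 3 + 1.8 = 4.8.
Under uncorrelated errors the observed covariances equal the true-score covariances, so only the own-variance terms attenuate.
True-score variance = [0.87 + 0.56 + 0.89] + 1.8 = 2.32 + 1.8 = 4.12.
Reliability = 4.12 / 4.8 = 0.858.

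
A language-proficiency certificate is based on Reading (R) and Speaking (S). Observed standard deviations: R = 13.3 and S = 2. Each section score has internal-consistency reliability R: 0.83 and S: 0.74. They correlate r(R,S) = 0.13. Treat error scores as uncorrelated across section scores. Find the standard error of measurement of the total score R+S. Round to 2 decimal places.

Var(total) = 180.89 + 6.916 = 187.806.
True-score variance = 149.779 + 6.916 = 156.695, so reliability = 0.8343.
Error variance = 187.806 − 156.695 = 31.1113; SEM = √31.1113 = 5.58.

5.58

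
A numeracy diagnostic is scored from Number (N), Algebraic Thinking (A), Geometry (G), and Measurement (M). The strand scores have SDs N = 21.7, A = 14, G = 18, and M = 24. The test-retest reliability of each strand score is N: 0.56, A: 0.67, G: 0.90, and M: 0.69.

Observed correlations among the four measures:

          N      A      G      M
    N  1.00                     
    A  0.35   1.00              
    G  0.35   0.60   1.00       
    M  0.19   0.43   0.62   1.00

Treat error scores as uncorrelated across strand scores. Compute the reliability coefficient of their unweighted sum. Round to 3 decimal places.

0.857

Var(N+A+G+M) = 21.7² + 14² + 18² + 24² + 2·[21.7·14·0.35 + 21.7·18·0.35 + 21.7·24·0.19 + 14·18·0.60 + 14·24·0.43 + 18·24·0.62] = 1566.89 + 1811.02 = 3377.91.
Under uncorrelated errors the observed covariances equal the true-score covariances, so only the own-variance terms attenuate.
True-score variance = [21.7²·0.56 + 14²·0.67 + 18²·0.90 + 24²·0.69] + 1811.02 = 1084.06 + 1811.02 = 2895.08.
Reliability = 2895.08 / 3377.91 = 0.857.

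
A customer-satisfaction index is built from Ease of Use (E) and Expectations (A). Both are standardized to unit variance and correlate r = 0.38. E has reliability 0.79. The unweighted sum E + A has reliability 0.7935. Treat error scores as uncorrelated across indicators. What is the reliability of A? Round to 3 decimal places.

0.640

Var(E+A) = 2 + 2·0.38 = 2.760.
True-score variance = ρ_E + ρ_A + 2·0.38, so 0.7935 = (0.79 + ρ_A + 0.76) / 2.760.
ρ_A = 0.7935·2.760 − 0.79 − 0.76 = 0.640.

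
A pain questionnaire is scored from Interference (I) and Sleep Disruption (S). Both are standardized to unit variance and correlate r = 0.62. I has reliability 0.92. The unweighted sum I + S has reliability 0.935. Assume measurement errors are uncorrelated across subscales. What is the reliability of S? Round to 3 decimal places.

Var(I+S) = 2 + 2·0.62 = 3.240.
True-score variance = ρ_I + ρ_S + 2·0.62, so 0.935 = (0.92 + ρ_S + 1.24) / 3.240.
ρ_S = 0.935·3.240 − 0.92 − 1.24 = 0.869.

0.869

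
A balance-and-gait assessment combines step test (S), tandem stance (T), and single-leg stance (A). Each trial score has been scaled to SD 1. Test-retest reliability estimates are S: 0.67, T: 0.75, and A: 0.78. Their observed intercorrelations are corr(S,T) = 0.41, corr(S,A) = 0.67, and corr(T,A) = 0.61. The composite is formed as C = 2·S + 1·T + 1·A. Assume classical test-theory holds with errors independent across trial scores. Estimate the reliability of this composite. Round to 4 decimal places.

0.8449

Var(C) = 2² + 1 + 1 + 2·[2·0.41 + 2·0.67 + 0.61] = 6 + 5.54 = 11.54.
With uncorrelated errors the cross-covariances are all true-score covariance, so they carry over unchanged; only the diagonal terms shrink to ρᵢσᵢ².
True-score variance = [2²·0.67 + 0.75 + 0.78] + 5.54 = 4.21 + 5.54 = 9.75.
Reliability = 9.75 / 11.54 = 0.8449.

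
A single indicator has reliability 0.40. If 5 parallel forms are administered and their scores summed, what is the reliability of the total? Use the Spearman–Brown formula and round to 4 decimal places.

0.7692

ρ_k = kρ / (1 + (k−1)ρ) = 5·0.40 / (1 + 4·0.40) = 2.000 / 2.600 = 0.7692.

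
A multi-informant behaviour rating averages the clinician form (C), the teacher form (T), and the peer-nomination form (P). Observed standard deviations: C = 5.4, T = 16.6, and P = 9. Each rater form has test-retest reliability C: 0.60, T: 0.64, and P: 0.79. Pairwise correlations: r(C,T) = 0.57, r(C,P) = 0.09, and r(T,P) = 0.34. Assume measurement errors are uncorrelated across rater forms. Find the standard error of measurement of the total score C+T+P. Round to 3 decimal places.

Var(total) = 385.72 + 212.53 = 598.25.
True-score variance = 257.844 + 212.53 = 470.374, so reliability = 0.7863.
Error variance = 598.25 − 470.374 = 127.876; SEM = √127.876 = 11.308.

11.308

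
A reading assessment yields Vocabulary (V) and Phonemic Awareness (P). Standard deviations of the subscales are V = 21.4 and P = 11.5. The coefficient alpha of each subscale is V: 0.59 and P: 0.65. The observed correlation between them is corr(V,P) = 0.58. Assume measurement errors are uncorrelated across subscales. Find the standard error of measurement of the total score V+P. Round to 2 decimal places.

Var(total) = 590.21 + 285.476 = 875.686.
True-score variance = 356.159 + 285.476 = 641.635, so reliability = 0.7327.
Error variance = 875.686 − 641.635 = 234.051; SEM = √234.051 = 15.30.

15.30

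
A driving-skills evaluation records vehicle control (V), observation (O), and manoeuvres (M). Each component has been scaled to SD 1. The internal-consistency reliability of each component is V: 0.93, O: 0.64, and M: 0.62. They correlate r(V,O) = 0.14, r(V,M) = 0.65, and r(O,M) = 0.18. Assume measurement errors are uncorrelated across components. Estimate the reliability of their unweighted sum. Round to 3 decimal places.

0.836

Var(V+O+M) = 3 + 2·[0.14 + 0.65 + 0.18] = 3 + 1.94 = 4.94.
Because errors are independent across components, Cov(Tᵢ,Tⱼ) = Cov(Xᵢ,Xⱼ); the off-diagonal part of the true-score variance is the same as above.
True-score variance = [0.93 + 0.64 + 0.62] + 1.94 = 2.19 + 1.94 = 4.13.
Reliability = 4.13 / 4.94 = 0.836.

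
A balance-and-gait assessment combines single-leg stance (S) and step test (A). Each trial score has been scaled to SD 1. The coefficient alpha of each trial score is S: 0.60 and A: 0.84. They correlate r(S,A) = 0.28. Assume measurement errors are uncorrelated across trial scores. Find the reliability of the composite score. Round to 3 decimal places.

0.781

Var(S+A) = 2 + 2·[0.28] = 2 + 0.56 = 2.56.
With uncorrelated errors the cross-covariances are all true-score covariance, so they carry over unchanged; only the diagonal terms shrink to ρᵢσᵢ².
True-score variance = [0.60 + 0.84] + 0.56 = 1.44 + 0.56 = 2.
Reliability = 2 / 2.56 = 0.781.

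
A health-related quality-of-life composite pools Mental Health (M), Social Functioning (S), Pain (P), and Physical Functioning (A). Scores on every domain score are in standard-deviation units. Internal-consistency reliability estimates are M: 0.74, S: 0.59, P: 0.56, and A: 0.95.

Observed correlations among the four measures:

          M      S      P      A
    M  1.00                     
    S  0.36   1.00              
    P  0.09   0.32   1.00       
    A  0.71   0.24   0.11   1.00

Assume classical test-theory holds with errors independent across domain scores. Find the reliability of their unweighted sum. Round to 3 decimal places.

0.849

Var(M+S+P+A) = 4 + 2·[0.36 + 0.09 + 0.71 + 0.32 + 0.24 + 0.11] = 4 + 3.66 = 7.66.
Because errors are independent across components, Cov(Tᵢ,Tⱼ) = Cov(Xᵢ,Xⱼ); the off-diagonal part of the true-score variance is the same as above.
True-score variance = [0.74 + 0.59 + 0.56 + 0.95] + 3.66 = 2.84 + 3.66 = 6.5.
Reliability = 6.5 / 7.66 = 0.849.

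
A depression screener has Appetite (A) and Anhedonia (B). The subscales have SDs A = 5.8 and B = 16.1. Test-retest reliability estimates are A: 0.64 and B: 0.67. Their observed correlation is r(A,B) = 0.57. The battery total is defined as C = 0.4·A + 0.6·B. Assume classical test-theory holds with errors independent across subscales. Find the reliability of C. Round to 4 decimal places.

0.7366

Var(C) = 0.4²·5.8² + 0.6²·16.1² + 2·[0.24·5.8·16.1·0.57] = 98.698 + 25.5488 = 124.247.
With uncorrelated errors the cross-covariances are all true-score covariance, so they carry over unchanged; only the diagonal terms shrink to ρᵢσᵢ².
True-score variance = [0.4²·5.8²·0.64 + 0.6²·16.1²·0.67] + 25.5488 = 65.9662 + 25.5488 = 91.515.
Reliability = 91.515 / 124.247 = 0.7366.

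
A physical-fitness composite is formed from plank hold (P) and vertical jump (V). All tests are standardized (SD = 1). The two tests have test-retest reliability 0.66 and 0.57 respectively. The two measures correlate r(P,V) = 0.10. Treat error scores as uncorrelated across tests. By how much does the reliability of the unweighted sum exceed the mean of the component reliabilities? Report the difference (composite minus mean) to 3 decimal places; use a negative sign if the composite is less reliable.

Var(sum) = 2 + 0.2 = 2.2; true-score variance = 1.23 + 0.2 = 1.43; composite reliability = 0.6500.
Mean component reliability = 0.6150.
Difference = 0.6500 − 0.6150 = 0.035.

0.035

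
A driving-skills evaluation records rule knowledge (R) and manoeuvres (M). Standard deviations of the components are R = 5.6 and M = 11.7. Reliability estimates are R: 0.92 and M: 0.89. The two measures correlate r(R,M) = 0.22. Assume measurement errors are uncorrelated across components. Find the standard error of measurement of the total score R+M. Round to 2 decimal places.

4.19

Var(total) = 168.25 + 28.8288 = 197.079.
True-score variance = 150.683 + 28.8288 = 179.512, so reliability = 0.9109.
Error variance = 197.079 − 179.512 = 17.5667; SEM = √17.5667 = 4.19.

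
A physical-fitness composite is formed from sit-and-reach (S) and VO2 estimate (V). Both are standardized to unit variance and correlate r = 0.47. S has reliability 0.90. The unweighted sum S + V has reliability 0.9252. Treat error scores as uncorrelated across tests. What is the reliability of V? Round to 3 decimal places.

0.880

Var(S+V) = 2 + 2·0.47 = 2.940.
True-score variance = ρ_S + ρ_V + 2·0.47, so 0.9252 = (0.90 + ρ_V + 0.94) / 2.940.
ρ_V = 0.9252·2.940 − 0.90 − 0.94 = 0.880.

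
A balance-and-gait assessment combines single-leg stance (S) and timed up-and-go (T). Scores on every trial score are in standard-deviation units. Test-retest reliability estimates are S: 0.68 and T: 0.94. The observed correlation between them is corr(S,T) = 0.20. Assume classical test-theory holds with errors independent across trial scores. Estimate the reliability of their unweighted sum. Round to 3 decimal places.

0.842

Var(S+T) = 2 + 2·[0.20] = 2 + 0.4 = 2.4.
With uncorrelated errors the cross-covariances are all true-score covariance, so they carry over unchanged; only the diagonal terms shrink to ρᵢσᵢ².
True-score variance = [0.68 + 0.94] + 0.4 = 1.62 + 0.4 = 2.02.
Reliability = 2.02 / 2.4 = 0.842.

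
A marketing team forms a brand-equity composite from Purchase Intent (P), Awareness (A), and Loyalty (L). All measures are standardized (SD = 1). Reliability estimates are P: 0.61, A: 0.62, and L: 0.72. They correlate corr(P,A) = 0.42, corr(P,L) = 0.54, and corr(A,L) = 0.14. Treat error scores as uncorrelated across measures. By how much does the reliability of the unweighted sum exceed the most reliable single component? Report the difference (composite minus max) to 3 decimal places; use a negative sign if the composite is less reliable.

0.078

Var(sum) = 3 + 2.2 = 5.2; true-score variance = 1.95 + 2.2 = 4.15; composite reliability = 0.7981.
Max component reliability = 0.7200.
Difference = 0.7981 − 0.7200 = 0.078.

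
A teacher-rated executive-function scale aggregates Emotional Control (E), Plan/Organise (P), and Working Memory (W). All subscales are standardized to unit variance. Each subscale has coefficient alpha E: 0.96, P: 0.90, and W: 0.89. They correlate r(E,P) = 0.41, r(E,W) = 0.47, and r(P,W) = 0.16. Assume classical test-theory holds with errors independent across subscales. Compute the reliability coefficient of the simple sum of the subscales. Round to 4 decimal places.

0.9508

Var(E+P+W) = 3 + 2·[0.41 + 0.47 + 0.16] = 3 + 2.08 = 5.08.
With uncorrelated errors the cross-covariances are all true-score covariance, so they carry over unchanged; only the diagonal terms shrink to ρᵢσᵢ².
True-score variance = [0.96 + 0.90 + 0.89] + 2.08 = 2.75 + 2.08 = 4.83.
Reliability = 4.83 / 5.08 = 0.9508.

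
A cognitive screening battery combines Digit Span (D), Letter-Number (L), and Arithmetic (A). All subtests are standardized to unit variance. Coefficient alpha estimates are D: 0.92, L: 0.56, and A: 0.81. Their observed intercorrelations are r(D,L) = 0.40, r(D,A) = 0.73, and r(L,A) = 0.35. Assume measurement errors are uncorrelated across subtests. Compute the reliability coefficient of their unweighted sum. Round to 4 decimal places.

Var(D+L+A) = 3 + 2·[0.40 + 0.73 + 0.35] = 3 + 2.96 = 5.96.
Because errors are independent across components, Cov(Tᵢ,Tⱼ) = Cov(Xᵢ,Xⱼ); the off-diagonal part of the true-score variance is the same as above.
True-score variance = [0.92 + 0.56 + 0.81] + 2.96 = 2.29 + 2.96 = 5.25.
Reliability = 5.25 / 5.96 = 0.8809.

0.8809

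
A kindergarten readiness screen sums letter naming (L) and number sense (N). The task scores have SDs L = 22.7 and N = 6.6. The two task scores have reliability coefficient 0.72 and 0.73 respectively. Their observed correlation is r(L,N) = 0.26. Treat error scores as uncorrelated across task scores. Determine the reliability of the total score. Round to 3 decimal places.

Var(L+N) = 22.7² + 6.6² + 2·[22.7·6.6·0.26] = 558.85 + 77.9064 = 636.756.
With uncorrelated errors the cross-covariances are all true-score covariance, so they carry over unchanged; only the diagonal terms shrink to ρᵢσᵢ².
True-score variance = [22.7²·0.72 + 6.6²·0.73] + 77.9064 = 402.808 + 77.9064 = 480.714.
Reliability = 480.714 / 636.756 = 0.755.

0.755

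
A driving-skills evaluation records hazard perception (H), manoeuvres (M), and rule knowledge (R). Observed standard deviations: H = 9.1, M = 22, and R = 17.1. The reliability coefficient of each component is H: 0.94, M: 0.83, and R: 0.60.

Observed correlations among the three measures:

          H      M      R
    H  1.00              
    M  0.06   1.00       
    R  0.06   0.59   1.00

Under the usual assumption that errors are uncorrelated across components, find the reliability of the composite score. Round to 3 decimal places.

0.848

Var(H+M+R) = 9.1² + 22² + 17.1² + 2·[9.1·22·0.06 + 9.1·17.1·0.06 + 22·17.1·0.59] = 859.22 + 486.613 = 1345.83.
Under uncorrelated errors the observed covariances equal the true-score covariances, so only the own-variance terms attenuate.
True-score variance = [9.1²·0.94 + 22²·0.83 + 17.1²·0.60] + 486.613 = 655.007 + 486.613 = 1141.62.
Reliability = 1141.62 / 1345.83 = 0.848.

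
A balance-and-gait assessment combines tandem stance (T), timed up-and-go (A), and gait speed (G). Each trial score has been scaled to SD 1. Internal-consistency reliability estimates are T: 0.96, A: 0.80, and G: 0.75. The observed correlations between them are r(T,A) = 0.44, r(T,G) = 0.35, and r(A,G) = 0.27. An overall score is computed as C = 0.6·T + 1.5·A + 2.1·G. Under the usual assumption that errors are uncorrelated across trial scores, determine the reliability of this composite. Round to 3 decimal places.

0.849

Var(C) = 0.6² + 1.5² + 2.1² + 2·[0.9·0.44 + 1.26·0.35 + 3.15·0.27] = 7.02 + 3.375 = 10.395.
Under uncorrelated errors the observed covariances equal the true-score covariances, so only the own-variance terms attenuate.
True-score variance = [0.6²·0.96 + 1.5²·0.80 + 2.1²·0.75] + 3.375 = 5.4531 + 3.375 = 8.8281.
Reliability = 8.8281 / 10.395 = 0.849.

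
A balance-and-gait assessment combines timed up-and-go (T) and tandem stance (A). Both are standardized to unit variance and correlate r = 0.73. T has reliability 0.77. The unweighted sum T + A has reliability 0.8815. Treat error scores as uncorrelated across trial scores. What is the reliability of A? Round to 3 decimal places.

Var(T+A) = 2 + 2·0.73 = 3.460.
True-score variance = ρ_T + ρ_A + 2·0.73, so 0.8815 = (0.77 + ρ_A + 1.46) / 3.460.
ρ_A = 0.8815·3.460 − 0.77 − 1.46 = 0.820.

0.820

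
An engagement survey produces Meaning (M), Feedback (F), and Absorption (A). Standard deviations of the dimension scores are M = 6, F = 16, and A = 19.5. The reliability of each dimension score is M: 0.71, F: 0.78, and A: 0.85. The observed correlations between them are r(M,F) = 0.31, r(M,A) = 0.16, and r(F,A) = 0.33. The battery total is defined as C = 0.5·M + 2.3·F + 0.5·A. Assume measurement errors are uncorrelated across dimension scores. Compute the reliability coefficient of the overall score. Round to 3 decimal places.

Var(C) = 0.5²·6² + 2.3²·16² + 0.5²·19.5² + 2·[1.15·6·16·0.31 + 0.25·6·19.5·0.16 + 1.15·16·19.5·0.33] = 1458.3 + 314.616 = 1772.92.
With uncorrelated errors the cross-covariances are all true-score covariance, so they carry over unchanged; only the diagonal terms shrink to ρᵢσᵢ².
True-score variance = [0.5²·6²·0.71 + 2.3²·16²·0.78 + 0.5²·19.5²·0.85] + 314.616 = 1143.5 + 314.616 = 1458.12.
Reliability = 1458.12 / 1772.92 = 0.822.

0.822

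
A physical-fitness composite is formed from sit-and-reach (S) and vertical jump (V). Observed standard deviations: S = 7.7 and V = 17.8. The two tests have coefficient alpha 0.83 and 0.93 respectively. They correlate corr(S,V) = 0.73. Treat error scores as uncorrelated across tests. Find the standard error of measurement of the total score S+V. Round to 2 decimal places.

Var(total) = 376.13 + 200.108 = 576.238.
True-score variance = 343.872 + 200.108 = 543.98, so reliability = 0.9440.
Error variance = 576.238 − 543.98 = 32.2581; SEM = √32.2581 = 5.68.

5.68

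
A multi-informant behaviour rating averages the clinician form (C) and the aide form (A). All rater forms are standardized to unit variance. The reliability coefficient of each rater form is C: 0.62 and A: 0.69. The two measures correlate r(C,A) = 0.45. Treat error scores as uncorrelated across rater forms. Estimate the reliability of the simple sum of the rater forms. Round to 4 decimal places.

Var(C+A) = 2 + 2·[0.45] = 2 + 0.9 = 2.9.
With uncorrelated errors the cross-covariances are all true-score covariance, so they carry over unchanged; only the diagonal terms shrink to ρᵢσᵢ².
True-score variance = [0.62 + 0.69] + 0.9 = 1.31 + 0.9 = 2.21.
Reliability = 2.21 / 2.9 = 0.7621.

0.7621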